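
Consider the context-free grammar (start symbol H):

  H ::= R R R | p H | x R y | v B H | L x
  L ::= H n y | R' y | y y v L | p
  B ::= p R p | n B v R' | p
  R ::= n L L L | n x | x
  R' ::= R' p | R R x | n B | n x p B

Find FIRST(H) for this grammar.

From H ::= R R R: add FIRST(R) = { n, x }.
H ::= p H contributes {p}.
H ::= x R y contributes {x}.
H ::= v B H contributes {v}.
From H ::= L x: add FIRST(L) = { n, p, v, x, y }.
Union: FIRST(H) = { n, p, v, x, y }.

{ n, p, v, x, y }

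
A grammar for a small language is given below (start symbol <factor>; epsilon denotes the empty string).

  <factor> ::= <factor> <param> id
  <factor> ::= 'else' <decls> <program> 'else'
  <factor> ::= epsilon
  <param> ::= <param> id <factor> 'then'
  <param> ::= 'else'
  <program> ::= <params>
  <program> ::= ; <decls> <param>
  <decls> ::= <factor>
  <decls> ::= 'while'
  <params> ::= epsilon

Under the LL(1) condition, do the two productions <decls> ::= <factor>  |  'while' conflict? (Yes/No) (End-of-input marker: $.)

No

FIRST(<factor>) = { 'else', epsilon } and FIRST('while') = { 'while' }.
The first is nullable but FOLLOW(<decls>) = { 'else', ; } is disjoint from FIRST of the second.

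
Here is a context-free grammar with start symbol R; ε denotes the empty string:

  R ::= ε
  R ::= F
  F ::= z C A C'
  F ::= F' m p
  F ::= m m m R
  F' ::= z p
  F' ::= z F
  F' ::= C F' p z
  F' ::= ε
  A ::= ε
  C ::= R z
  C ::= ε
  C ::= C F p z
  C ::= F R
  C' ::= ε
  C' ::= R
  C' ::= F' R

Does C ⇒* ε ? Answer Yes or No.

Yes

C has an ε-production, so C ⇒ ε.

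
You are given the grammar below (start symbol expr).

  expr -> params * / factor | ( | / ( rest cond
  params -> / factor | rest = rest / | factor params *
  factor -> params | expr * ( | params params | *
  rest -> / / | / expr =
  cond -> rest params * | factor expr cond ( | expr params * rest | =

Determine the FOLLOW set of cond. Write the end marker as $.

In expr -> / ( rest cond: cond is at the end, add FOLLOW(expr) = { $, (, *, /, = }.
In cond -> factor expr cond (: add FIRST(() = { ( }.
Union: FOLLOW(cond) = { $, (, *, /, = }.

{ $, (, *, /, = }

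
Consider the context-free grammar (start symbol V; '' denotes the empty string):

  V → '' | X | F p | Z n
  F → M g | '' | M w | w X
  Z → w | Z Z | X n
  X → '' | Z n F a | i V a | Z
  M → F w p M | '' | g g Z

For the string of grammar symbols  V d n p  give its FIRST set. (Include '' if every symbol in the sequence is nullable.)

Add FIRST(V)\{''} = { g, i, n, p, w }; V is nullable, continue.
d is a terminal; add {d} and stop.

{ d, g, i, n, p, w }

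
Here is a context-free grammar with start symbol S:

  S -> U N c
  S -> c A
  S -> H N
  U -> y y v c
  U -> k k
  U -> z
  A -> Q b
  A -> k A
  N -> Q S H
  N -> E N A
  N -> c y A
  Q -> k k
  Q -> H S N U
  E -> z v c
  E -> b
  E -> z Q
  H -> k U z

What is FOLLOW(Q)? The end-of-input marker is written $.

{ b, c, k, y, z }

In A -> Q b: add FIRST(b) = { b }.
In N -> Q S H: add FIRST(S H) = { c, k, y, z }.
In E -> z Q: Q is at the end, add FOLLOW(E) = { b, c, k, z }.
Union: FOLLOW(Q) = { b, c, k, y, z }.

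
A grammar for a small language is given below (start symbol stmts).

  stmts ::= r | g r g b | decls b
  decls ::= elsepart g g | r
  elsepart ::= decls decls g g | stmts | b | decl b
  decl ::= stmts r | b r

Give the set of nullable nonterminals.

No nonterminal has an empty production or an RHS whose symbols are all nullable.

{ } (none)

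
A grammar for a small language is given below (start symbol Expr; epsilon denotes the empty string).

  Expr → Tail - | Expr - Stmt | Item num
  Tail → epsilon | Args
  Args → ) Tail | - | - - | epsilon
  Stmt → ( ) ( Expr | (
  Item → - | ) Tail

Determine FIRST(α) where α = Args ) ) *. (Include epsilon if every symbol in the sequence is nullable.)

Add FIRST(Args)\{epsilon} = { ), - }; Args is nullable, continue.
) is a terminal; add {)} and stop.

{ ), - }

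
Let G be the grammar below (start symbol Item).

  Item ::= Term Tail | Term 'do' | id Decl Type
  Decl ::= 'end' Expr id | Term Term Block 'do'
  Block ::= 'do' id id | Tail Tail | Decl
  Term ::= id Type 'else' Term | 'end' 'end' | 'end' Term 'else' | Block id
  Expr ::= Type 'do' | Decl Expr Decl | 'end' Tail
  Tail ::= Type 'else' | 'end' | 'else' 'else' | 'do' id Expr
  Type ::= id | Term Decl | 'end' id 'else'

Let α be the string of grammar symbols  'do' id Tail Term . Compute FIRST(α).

{ 'do' }

'do' is a terminal; add {'do'} and stop.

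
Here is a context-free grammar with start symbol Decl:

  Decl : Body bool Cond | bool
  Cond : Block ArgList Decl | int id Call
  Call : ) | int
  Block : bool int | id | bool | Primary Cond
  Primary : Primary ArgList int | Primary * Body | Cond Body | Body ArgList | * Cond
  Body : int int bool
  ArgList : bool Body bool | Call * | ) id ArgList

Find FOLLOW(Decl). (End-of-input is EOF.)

{ EOF, ), *, bool, id, int }

Decl is the start symbol, so EOF ∈ FOLLOW(Decl).
In Cond : Block ArgList Decl: Decl is at the end, add FOLLOW(Cond) = { EOF, ), *, bool, id, int }.
Union: FOLLOW(Decl) = { EOF, ), *, bool, id, int }.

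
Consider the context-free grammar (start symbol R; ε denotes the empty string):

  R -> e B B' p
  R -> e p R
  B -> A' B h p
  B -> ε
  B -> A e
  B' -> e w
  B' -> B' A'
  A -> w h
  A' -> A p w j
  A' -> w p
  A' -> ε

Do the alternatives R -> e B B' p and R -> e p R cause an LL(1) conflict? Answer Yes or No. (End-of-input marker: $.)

FIRST(e B B' p) = { e } and FIRST(e p R) = { e }.
Both contain e, so the two alternatives are not disjoint — LL(1) conflict.

Yes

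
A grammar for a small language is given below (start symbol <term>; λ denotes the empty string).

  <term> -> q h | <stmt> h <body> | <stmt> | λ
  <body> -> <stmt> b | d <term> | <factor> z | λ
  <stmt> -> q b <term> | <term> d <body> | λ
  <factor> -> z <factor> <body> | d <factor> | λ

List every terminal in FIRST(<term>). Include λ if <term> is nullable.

<term> -> q h contributes {q}.
From <term> -> <stmt> h <body>: <stmt> nullable, take FIRST(<stmt>) ∪ {h} = { d, h, q }.
From <term> -> <stmt>: add FIRST(<stmt>) = { d, h, q, λ } (including λ since <stmt> is nullable).
<term> -> λ contributes λ.
Union: FIRST(<term>) = { d, h, q, λ }.

{ d, h, q, λ }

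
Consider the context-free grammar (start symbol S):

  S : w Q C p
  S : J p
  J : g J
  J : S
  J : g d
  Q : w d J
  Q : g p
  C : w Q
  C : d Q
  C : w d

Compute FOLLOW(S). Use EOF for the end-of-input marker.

{ EOF, d, p, w }

S is the start symbol, so EOF ∈ FOLLOW(S).
In J : S: S is at the end, add FOLLOW(J) = { d, p, w }.
Union: FOLLOW(S) = { EOF, d, p, w }.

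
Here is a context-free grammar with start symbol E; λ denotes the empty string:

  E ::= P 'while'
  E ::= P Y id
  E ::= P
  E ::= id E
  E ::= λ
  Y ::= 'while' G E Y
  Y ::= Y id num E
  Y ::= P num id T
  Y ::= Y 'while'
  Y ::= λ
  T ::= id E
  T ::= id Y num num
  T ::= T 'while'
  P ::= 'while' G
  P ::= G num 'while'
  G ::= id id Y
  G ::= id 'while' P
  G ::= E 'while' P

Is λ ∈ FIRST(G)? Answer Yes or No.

Nullable nonterminals: E, Y.
No production of G has an RHS whose symbols are all nullable, so G is not nullable.

No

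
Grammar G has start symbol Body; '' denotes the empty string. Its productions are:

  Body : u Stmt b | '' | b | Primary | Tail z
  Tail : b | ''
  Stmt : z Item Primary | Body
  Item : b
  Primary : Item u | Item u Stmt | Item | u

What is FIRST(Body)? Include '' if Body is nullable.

Body : u Stmt b contributes {u}.
Body : '' contributes ''.
Body : b contributes {b}.
From Body : Primary: add FIRST(Primary) = { b, u }.
From Body : Tail z: Tail nullable, take FIRST(Tail) ∪ {z} = { b, z }.
Union: FIRST(Body) = { b, u, z, '' }.

{ b, u, z, '' }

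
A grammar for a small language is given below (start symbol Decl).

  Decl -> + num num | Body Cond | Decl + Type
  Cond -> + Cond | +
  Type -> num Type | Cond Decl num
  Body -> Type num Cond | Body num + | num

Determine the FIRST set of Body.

From Body -> Type num Cond: add FIRST(Type) = { +, num }.
From Body -> Body num +: add FIRST(Body) = { +, num }.
Body -> num contributes {num}.
Union: FIRST(Body) = { +, num }.

{ +, num }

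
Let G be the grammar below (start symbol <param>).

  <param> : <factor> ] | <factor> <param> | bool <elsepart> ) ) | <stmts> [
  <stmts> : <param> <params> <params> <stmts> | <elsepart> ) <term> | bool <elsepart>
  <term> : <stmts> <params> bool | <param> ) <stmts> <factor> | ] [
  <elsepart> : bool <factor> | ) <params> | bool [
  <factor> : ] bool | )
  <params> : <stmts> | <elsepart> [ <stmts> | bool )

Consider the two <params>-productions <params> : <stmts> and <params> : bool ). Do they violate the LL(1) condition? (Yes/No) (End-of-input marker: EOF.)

FIRST(<stmts>) = { ), ], bool } and FIRST(bool )) = { bool }.
Both contain bool, so the two alternatives are not disjoint — LL(1) conflict.

Yes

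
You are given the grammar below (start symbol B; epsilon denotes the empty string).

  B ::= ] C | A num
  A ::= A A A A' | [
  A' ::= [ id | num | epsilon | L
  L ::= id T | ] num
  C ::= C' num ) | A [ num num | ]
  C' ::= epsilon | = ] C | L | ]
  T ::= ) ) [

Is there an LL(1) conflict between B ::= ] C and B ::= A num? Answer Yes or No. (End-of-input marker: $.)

FIRST(] C) = { ] } and FIRST(A num) = { [ }.
The FIRST sets are disjoint and neither alternative is nullable — no conflict.

No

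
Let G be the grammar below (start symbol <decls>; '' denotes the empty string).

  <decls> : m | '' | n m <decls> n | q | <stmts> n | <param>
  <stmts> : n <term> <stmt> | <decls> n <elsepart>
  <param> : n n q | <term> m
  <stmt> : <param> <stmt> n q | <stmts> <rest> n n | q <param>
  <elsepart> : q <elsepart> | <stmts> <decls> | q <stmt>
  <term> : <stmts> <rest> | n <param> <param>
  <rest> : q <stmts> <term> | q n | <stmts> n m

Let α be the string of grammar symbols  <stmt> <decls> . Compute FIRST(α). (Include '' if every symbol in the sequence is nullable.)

{ m, n, q }

Add FIRST(<stmt>) = { m, n, q }; <stmt> is not nullable, stop.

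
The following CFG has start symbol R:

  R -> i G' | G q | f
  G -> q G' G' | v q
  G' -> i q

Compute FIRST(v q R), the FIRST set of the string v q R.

{ v }

v is a terminal; add {v} and stop.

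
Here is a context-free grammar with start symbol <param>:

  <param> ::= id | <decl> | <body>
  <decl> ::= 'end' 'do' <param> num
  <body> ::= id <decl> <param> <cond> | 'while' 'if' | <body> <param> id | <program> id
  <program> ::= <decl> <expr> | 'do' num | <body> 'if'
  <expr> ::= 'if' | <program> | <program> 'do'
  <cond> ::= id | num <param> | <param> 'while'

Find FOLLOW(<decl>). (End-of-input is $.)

In <param> ::= <decl>: <decl> is at the end, add FOLLOW(<param>) = { $, 'do', 'end', 'if', 'while', id, num }.
In <body> ::= id <decl> <param> <cond>: add FIRST(<param> <cond>) = { 'do', 'end', 'while', id }.
In <program> ::= <decl> <expr>: add FIRST(<expr>) = { 'do', 'end', 'if', 'while', id }.
Union: FOLLOW(<decl>) = { $, 'do', 'end', 'if', 'while', id, num }.

{ $, 'do', 'end', 'if', 'while', id, num }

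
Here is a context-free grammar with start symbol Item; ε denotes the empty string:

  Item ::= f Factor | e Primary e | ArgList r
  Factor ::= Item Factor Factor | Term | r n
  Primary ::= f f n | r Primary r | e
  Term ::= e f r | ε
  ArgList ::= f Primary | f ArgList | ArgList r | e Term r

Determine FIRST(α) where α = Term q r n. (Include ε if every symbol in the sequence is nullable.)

Add FIRST(Term)\{ε} = { e }; Term is nullable, continue.
q is a terminal; add {q} and stop.

{ e, q }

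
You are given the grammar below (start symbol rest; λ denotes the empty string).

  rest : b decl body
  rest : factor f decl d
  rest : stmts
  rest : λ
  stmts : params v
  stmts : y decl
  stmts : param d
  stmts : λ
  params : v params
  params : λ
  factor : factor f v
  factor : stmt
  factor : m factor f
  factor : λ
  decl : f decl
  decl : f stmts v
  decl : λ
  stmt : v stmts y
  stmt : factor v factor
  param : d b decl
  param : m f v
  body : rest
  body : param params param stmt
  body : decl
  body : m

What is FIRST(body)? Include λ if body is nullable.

{ b, d, f, m, v, y, λ }

From body : rest: add FIRST(rest) = { b, d, f, m, v, y, λ } (including λ since rest is nullable).
From body : param params param stmt: add FIRST(param) = { d, m }.
From body : decl: add FIRST(decl) = { f, λ } (including λ since decl is nullable).
body : m contributes {m}.
Union: FIRST(body) = { b, d, f, m, v, y, λ }.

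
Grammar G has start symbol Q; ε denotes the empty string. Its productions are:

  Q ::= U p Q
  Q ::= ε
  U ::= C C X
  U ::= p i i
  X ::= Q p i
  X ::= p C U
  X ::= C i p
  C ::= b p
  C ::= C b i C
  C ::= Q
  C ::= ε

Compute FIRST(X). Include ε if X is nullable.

From X ::= Q p i: Q nullable, take FIRST(Q) ∪ {p} = { b, i, p }.
X ::= p C U contributes {p}.
From X ::= C i p: C nullable, take FIRST(C) ∪ {i} = { b, i, p }.
Union: FIRST(X) = { b, i, p }.

{ b, i, p }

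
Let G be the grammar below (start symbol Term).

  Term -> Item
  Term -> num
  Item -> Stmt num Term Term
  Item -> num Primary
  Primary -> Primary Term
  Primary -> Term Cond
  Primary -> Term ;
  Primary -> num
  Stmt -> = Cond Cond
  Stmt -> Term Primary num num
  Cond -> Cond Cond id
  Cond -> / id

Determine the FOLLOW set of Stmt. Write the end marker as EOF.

{ num }

In Item -> Stmt num Term Term: add FIRST(num Term Term) = { num }.
Union: FOLLOW(Stmt) = { num }.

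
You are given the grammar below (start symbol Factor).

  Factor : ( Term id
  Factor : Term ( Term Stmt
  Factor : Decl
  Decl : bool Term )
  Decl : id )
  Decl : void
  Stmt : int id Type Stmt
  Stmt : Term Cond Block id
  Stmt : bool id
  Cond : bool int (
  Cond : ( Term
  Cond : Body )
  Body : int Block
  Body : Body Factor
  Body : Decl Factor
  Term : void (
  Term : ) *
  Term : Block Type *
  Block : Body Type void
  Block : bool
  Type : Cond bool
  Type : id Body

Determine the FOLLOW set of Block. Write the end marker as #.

{ (, ), *, bool, id, int, void }

In Stmt : Term Cond Block id: add FIRST(id) = { id }.
In Body : int Block: Block is at the end, add FOLLOW(Body) = { (, ), *, bool, id, int, void }.
In Term : Block Type *: add FIRST(Type *) = { (, bool, id, int, void }.
Union: FOLLOW(Block) = { (, ), *, bool, id, int, void }.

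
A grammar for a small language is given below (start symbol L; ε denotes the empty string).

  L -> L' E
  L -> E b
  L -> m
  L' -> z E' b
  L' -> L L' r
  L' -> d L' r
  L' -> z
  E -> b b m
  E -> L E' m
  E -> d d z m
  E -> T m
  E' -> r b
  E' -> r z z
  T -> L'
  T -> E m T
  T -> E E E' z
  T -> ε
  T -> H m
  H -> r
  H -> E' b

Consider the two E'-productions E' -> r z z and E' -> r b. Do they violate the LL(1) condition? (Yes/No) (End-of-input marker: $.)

Yes

FIRST(r z z) = { r } and FIRST(r b) = { r }.
Both contain r, so the two alternatives are not disjoint — LL(1) conflict.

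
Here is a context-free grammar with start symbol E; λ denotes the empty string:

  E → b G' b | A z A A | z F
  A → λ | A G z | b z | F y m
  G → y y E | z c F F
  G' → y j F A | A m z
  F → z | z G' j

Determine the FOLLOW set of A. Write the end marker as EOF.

In E → A z A A: add FIRST(z A A) = { z }.
In E → A z A A: add FIRST(A)\{λ} = { b, y, z }.
  Since A is nullable, also add FOLLOW(E) = { EOF, z }.
In E → A z A A: A is at the end, add FOLLOW(E) = { EOF, z }.
In A → A G z: add FIRST(G z) = { y, z }.
In G' → y j F A: A is at the end, add FOLLOW(G') = { b, j }.
In G' → A m z: add FIRST(m z) = { m }.
Union: FOLLOW(A) = { EOF, b, j, m, y, z }.

{ EOF, b, j, m, y, z }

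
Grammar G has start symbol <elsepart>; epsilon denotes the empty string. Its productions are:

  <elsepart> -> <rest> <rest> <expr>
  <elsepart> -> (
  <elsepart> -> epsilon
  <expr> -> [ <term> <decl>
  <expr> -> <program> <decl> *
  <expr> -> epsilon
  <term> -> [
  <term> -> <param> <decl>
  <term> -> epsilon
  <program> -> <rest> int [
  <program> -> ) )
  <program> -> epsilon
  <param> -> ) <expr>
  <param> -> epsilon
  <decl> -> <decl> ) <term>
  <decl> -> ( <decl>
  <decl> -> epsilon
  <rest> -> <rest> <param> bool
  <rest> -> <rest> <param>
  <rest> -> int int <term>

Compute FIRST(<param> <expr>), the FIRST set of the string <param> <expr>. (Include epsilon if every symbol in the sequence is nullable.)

{ (, ), *, [, int, epsilon }

Add FIRST(<param>)\{epsilon} = { ) }; <param> is nullable, continue.
Add FIRST(<expr>)\{epsilon} = { (, ), *, [, int }; <expr> is nullable, continue.
Every symbol is nullable, so include epsilon.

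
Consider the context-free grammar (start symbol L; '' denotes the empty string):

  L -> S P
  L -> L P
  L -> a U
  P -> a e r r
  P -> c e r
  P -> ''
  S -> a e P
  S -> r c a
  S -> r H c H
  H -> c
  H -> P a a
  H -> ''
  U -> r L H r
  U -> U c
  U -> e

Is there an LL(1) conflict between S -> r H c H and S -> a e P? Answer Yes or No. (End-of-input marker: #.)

No

FIRST(r H c H) = { r } and FIRST(a e P) = { a }.
The FIRST sets are disjoint and neither alternative is nullable — no conflict.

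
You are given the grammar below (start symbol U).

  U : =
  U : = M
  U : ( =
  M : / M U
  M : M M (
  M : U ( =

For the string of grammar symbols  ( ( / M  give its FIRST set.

( is a terminal; add {(} and stop.

{ ( }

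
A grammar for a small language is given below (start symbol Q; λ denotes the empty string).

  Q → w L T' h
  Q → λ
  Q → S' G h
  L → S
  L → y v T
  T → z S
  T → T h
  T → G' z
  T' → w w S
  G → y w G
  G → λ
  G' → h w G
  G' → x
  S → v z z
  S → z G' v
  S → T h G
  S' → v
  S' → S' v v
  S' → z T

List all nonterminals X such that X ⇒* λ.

{ G, Q }

Directly nullable (have an λ-production): Q, G.
No other nonterminal has a production whose RHS symbols are all nullable.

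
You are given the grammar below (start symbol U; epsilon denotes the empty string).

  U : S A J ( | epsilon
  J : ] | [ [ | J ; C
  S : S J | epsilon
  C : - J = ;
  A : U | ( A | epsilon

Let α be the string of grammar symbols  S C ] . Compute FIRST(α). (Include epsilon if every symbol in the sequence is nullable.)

Add FIRST(S)\{epsilon} = { [, ] }; S is nullable, continue.
Add FIRST(C) = { - }; C is not nullable, stop.

{ -, [, ] }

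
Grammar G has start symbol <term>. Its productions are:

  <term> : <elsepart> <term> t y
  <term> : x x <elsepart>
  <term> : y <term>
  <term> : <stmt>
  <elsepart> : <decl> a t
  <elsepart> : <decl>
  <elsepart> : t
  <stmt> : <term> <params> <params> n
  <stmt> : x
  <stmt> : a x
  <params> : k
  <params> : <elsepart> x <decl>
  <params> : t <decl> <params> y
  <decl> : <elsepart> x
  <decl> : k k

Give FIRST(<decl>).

{ k, t }

From <decl> : <elsepart> x: add FIRST(<elsepart>) = { k, t }.
<decl> : k k contributes {k}.
Union: FIRST(<decl>) = { k, t }.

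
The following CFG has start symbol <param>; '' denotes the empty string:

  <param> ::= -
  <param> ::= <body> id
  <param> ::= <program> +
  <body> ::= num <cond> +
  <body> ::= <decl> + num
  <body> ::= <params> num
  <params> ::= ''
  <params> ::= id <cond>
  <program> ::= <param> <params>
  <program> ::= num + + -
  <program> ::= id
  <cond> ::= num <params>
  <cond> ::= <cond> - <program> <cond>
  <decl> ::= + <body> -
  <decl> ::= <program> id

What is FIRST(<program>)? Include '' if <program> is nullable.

{ +, -, id, num }

From <program> ::= <param> <params>: add FIRST(<param>) = { +, -, id, num }.
<program> ::= num + + - contributes {num}.
<program> ::= id contributes {id}.
Union: FIRST(<program>) = { +, -, id, num }.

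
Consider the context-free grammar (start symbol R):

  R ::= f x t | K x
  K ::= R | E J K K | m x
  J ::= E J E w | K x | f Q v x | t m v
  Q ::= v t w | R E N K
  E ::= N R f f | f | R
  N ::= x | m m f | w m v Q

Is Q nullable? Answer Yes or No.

No nonterminal in this grammar is nullable.
No production of Q has an RHS whose symbols are all nullable, so Q is not nullable.

No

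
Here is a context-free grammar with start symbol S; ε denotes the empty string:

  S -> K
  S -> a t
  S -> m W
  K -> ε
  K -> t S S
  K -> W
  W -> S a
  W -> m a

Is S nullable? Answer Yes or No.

S -> K and each of K is nullable, so S ⇒* ε.

Yes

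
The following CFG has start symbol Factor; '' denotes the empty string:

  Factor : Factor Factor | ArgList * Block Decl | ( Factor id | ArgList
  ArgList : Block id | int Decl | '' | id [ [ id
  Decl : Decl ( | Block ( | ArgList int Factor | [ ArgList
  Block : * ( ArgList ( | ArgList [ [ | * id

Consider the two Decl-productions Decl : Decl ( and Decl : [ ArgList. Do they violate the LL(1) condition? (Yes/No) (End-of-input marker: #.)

Yes

FIRST(Decl () = { *, [, id, int } and FIRST([ ArgList) = { [ }.
Both contain [, so the two alternatives are not disjoint — LL(1) conflict.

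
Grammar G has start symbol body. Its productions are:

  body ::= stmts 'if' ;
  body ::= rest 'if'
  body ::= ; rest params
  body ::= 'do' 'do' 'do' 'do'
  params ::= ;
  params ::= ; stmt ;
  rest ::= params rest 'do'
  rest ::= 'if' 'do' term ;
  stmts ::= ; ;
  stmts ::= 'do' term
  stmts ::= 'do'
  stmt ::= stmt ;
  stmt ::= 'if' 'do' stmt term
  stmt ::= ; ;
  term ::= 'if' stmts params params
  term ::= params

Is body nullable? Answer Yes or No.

No

No nonterminal in this grammar is nullable.
No production of body has an RHS whose symbols are all nullable, so body is not nullable.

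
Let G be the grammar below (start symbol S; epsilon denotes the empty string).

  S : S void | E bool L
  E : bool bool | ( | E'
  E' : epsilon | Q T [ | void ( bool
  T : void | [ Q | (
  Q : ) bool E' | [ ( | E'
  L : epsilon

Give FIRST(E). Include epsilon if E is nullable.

E : bool bool contributes {bool}.
E : ( contributes {(}.
From E : E': add FIRST(E') = { (, ), [, void, epsilon } (including epsilon since E' is nullable).
Union: FIRST(E) = { (, ), [, bool, void, epsilon }.

{ (, ), [, bool, void, epsilon }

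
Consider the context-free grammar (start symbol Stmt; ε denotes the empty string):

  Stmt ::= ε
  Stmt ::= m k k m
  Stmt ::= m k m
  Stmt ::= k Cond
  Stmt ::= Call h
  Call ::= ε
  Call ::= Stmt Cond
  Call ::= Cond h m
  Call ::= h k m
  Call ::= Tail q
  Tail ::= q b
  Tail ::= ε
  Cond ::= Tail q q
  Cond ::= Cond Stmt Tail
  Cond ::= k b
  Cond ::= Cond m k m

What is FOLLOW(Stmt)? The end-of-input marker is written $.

{ $, h, k, m, q }

Stmt is the start symbol, so $ ∈ FOLLOW(Stmt).
In Call ::= Stmt Cond: add FIRST(Cond) = { k, q }.
In Cond ::= Cond Stmt Tail: add FIRST(Tail)\{ε} = { q }.
  Since Tail is nullable, also add FOLLOW(Cond) = { $, h, k, m, q }.
Union: FOLLOW(Stmt) = { $, h, k, m, q }.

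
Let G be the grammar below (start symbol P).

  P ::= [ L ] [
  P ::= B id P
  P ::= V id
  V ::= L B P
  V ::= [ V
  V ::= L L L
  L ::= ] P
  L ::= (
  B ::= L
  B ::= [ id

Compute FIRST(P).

P ::= [ L ] [ contributes {[}.
From P ::= B id P: add FIRST(B) = { (, [, ] }.
From P ::= V id: add FIRST(V) = { (, [, ] }.
Union: FIRST(P) = { (, [, ] }.

{ (, [, ] }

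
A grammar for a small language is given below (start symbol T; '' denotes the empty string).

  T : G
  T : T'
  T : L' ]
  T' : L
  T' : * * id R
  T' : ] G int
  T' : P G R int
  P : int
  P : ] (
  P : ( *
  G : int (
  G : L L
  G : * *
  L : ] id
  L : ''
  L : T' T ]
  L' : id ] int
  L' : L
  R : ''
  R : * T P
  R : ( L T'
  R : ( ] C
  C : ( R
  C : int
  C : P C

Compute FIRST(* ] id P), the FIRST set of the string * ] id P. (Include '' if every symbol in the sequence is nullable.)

* is a terminal; add {*} and stop.

{ * }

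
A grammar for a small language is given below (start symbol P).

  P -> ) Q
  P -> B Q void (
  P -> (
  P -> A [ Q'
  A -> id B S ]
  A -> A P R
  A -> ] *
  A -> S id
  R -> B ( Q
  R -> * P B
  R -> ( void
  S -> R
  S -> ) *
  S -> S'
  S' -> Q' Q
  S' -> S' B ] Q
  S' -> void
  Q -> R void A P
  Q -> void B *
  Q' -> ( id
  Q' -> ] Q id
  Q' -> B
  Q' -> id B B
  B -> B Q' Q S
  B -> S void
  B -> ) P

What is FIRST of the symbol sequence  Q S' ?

{ (, ), *, ], id, void }

Add FIRST(Q) = { (, ), *, ], id, void }; Q is not nullable, stop.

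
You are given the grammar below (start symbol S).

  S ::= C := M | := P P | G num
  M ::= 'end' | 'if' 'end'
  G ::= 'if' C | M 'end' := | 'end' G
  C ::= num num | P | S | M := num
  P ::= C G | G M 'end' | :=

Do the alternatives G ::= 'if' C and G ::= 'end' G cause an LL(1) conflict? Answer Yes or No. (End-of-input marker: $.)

FIRST('if' C) = { 'if' } and FIRST('end' G) = { 'end' }.
The FIRST sets are disjoint and neither alternative is nullable — no conflict.

No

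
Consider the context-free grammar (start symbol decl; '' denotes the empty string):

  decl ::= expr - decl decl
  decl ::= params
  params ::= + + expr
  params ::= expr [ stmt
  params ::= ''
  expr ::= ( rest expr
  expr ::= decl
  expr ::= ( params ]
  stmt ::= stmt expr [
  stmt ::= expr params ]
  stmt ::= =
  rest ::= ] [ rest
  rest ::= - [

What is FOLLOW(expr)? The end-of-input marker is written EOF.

{ EOF, (, +, -, [, ] }

In decl ::= expr - decl decl: add FIRST(- decl decl) = { - }.
In params ::= + + expr: expr is at the end, add FOLLOW(params) = { EOF, (, +, -, [, ] }.
In params ::= expr [ stmt: add FIRST([ stmt) = { [ }.
In expr ::= ( rest expr: expr is at the end, add FOLLOW(expr) = { EOF, (, +, -, [, ] }.
In stmt ::= stmt expr [: add FIRST([) = { [ }.
In stmt ::= expr params ]: add FIRST(params ]) = { (, +, -, [, ] }.
Union: FOLLOW(expr) = { EOF, (, +, -, [, ] }.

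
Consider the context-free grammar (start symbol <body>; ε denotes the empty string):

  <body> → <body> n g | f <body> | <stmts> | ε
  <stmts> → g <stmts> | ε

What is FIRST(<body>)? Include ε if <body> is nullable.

{ f, g, n, ε }

From <body> → <body> n g: <body> nullable, take FIRST(<body>) ∪ {n} = { f, g, n }.
<body> → f <body> contributes {f}.
From <body> → <stmts>: add FIRST(<stmts>) = { g, ε } (including ε since <stmts> is nullable).
<body> → ε contributes ε.
Union: FIRST(<body>) = { f, g, n, ε }.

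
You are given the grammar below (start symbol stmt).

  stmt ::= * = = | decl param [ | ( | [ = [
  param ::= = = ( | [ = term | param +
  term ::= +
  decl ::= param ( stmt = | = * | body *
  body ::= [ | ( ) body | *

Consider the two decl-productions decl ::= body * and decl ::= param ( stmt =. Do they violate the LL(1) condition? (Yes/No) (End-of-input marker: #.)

Yes

FIRST(body *) = { (, *, [ } and FIRST(param ( stmt =) = { =, [ }.
Both contain [, so the two alternatives are not disjoint — LL(1) conflict.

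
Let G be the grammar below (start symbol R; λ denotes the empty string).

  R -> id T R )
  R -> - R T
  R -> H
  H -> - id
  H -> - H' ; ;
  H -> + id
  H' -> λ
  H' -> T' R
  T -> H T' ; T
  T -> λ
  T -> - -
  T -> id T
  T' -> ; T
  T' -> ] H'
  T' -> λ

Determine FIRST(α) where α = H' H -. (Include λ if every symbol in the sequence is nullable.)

Add FIRST(H')\{λ} = { +, -, ;, ], id }; H' is nullable, continue.
Add FIRST(H) = { +, - }; H is not nullable, stop.

{ +, -, ;, ], id }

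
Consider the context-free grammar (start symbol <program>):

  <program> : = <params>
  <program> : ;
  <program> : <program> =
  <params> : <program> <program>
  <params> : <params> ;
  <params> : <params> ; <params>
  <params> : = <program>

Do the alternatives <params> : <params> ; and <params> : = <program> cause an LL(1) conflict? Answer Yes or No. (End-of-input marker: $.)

FIRST(<params> ;) = { ;, = } and FIRST(= <program>) = { = }.
Both contain =, so the two alternatives are not disjoint — LL(1) conflict.

Yes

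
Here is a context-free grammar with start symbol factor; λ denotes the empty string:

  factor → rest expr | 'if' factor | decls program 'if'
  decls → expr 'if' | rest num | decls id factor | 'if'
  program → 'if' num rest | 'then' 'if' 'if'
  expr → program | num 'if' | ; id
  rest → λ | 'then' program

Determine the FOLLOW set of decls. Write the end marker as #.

{ 'if', 'then', id }

In factor → decls program 'if': add FIRST(program 'if') = { 'if', 'then' }.
In decls → decls id factor: add FIRST(id factor) = { id }.
Union: FOLLOW(decls) = { 'if', 'then', id }.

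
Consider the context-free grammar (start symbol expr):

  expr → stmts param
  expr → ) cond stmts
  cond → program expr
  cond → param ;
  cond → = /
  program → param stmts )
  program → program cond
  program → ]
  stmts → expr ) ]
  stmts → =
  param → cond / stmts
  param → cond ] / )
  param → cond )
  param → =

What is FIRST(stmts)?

From stmts → expr ) ]: add FIRST(expr) = { ), = }.
stmts → = contributes {=}.
Union: FIRST(stmts) = { ), = }.

{ ), = }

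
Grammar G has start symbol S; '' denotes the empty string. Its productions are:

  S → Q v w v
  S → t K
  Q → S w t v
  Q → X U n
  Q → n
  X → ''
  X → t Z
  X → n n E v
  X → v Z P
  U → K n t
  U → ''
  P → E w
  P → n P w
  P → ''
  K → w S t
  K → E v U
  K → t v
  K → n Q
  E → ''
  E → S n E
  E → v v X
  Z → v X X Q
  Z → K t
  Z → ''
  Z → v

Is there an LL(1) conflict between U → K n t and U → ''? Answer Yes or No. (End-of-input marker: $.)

FIRST(K n t) = { n, t, v, w } and FIRST('') = { '' }.
The second alternative is nullable and FOLLOW(U) = { $, n, t, w } shares n with FIRST of the first — conflict.

Yes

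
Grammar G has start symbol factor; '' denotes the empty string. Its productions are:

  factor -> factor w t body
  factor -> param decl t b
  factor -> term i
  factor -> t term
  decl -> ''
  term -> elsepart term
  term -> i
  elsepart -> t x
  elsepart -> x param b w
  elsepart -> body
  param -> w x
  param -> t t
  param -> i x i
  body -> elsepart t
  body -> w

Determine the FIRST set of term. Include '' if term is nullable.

From term -> elsepart term: add FIRST(elsepart) = { t, w, x }.
term -> i contributes {i}.
Union: FIRST(term) = { i, t, w, x }.

{ i, t, w, x }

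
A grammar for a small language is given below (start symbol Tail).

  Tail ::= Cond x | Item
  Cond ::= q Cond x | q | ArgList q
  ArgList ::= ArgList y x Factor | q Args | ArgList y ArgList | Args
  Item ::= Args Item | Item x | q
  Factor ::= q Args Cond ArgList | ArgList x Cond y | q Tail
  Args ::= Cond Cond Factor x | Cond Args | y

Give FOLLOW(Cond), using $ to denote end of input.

{ q, x, y }

In Tail ::= Cond x: add FIRST(x) = { x }.
In Cond ::= q Cond x: add FIRST(x) = { x }.
In Factor ::= q Args Cond ArgList: add FIRST(ArgList) = { q, y }.
In Factor ::= ArgList x Cond y: add FIRST(y) = { y }.
In Args ::= Cond Cond Factor x: add FIRST(Cond Factor x) = { q, y }.
In Args ::= Cond Cond Factor x: add FIRST(Factor x) = { q, y }.
In Args ::= Cond Args: add FIRST(Args) = { q, y }.
Union: FOLLOW(Cond) = { q, x, y }.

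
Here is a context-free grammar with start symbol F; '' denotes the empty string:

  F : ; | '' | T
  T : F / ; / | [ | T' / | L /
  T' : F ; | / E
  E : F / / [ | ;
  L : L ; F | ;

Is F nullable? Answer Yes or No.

F has an ''-production, so F ⇒ ''.

Yes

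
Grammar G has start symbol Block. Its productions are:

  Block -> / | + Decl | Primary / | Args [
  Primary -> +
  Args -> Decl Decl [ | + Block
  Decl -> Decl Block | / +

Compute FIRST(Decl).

From Decl -> Decl Block: add FIRST(Decl) = { / }.
Decl -> / + contributes {/}.
Union: FIRST(Decl) = { / }.

{ / }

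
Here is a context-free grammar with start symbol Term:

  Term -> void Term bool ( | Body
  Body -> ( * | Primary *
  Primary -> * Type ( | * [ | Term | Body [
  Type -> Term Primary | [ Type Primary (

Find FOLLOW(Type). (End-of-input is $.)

In Primary -> * Type (: add FIRST(() = { ( }.
In Type -> [ Type Primary (: add FIRST(Primary () = { (, *, void }.
Union: FOLLOW(Type) = { (, *, void }.

{ (, *, void }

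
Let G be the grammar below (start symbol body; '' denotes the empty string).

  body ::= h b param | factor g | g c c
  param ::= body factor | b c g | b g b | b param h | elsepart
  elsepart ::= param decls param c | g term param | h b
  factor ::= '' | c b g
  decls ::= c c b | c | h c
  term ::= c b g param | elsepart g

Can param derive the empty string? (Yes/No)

No

Nullable nonterminals: factor.
No production of param has an RHS whose symbols are all nullable, so param is not nullable.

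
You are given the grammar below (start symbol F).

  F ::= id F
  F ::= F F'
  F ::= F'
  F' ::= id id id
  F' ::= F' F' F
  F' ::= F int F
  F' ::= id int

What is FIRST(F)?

{ id }

F ::= id F contributes {id}.
From F ::= F F': add FIRST(F) = { id }.
From F ::= F': add FIRST(F') = { id }.
Union: FIRST(F) = { id }.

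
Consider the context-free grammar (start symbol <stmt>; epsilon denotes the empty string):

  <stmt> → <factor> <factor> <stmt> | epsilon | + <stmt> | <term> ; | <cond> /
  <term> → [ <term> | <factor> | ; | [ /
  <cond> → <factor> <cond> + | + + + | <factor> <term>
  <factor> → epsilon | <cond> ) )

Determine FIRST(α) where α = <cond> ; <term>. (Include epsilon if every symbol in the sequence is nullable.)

{ ), +, ;, [ }

Add FIRST(<cond>)\{epsilon} = { ), +, ;, [ }; <cond> is nullable, continue.
; is a terminal; add {;} and stop.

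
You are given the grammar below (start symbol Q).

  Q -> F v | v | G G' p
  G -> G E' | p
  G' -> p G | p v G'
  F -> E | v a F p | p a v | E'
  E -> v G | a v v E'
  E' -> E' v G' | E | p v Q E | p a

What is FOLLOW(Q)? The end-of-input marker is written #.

Q is the start symbol, so # ∈ FOLLOW(Q).
In E' -> p v Q E: add FIRST(E) = { a, v }.
Union: FOLLOW(Q) = { #, a, v }.

{ #, a, v }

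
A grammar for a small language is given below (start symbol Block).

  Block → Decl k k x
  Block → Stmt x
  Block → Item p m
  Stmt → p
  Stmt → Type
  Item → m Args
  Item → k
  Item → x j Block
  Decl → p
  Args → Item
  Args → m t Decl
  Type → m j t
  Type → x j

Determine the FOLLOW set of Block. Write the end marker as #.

{ #, p }

Block is the start symbol, so # ∈ FOLLOW(Block).
In Item → x j Block: Block is at the end, add FOLLOW(Item) = { p }.
Union: FOLLOW(Block) = { #, p }.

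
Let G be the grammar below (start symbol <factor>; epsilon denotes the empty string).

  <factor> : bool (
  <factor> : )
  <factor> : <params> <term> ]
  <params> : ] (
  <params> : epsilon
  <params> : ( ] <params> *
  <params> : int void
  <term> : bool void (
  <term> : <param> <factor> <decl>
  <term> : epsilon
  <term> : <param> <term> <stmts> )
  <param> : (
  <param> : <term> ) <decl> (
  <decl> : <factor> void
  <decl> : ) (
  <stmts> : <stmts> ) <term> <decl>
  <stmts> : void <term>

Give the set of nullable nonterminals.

{ <params>, <term> }

Directly nullable (have an epsilon-production): <params>, <term>.
No other nonterminal has a production whose RHS symbols are all nullable.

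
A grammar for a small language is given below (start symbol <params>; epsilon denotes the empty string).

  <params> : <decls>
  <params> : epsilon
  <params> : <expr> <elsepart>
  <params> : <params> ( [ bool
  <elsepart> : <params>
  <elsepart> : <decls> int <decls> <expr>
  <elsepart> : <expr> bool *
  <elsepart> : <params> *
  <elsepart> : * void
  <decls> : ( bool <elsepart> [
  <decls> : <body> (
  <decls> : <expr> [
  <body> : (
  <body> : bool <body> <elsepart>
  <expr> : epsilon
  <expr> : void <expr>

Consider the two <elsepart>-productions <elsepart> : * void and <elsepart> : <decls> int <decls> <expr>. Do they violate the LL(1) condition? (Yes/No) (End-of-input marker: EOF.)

No

FIRST(* void) = { * } and FIRST(<decls> int <decls> <expr>) = { (, [, bool, void }.
The FIRST sets are disjoint and neither alternative is nullable — no conflict.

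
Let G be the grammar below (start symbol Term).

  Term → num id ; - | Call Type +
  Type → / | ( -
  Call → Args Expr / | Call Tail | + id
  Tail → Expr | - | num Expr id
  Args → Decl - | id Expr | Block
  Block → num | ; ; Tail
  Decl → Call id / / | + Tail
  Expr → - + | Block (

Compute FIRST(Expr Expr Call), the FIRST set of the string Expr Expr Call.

{ -, ;, num }

Add FIRST(Expr) = { -, ;, num }; Expr is not nullable, stop.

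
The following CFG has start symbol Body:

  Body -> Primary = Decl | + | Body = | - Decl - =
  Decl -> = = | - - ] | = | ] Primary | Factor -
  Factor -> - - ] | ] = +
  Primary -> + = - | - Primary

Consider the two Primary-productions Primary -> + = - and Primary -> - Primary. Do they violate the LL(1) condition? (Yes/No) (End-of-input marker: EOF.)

No

FIRST(+ = -) = { + } and FIRST(- Primary) = { - }.
The FIRST sets are disjoint and neither alternative is nullable — no conflict.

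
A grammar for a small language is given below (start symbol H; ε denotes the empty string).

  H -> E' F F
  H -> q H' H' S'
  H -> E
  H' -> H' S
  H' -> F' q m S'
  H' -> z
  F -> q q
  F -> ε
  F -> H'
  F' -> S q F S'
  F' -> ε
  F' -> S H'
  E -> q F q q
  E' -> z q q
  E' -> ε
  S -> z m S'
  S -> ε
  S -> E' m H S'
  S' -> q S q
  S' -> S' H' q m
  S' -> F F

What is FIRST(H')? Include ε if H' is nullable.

From H' -> H' S: add FIRST(H') = { m, q, z }.
From H' -> F' q m S': F' nullable, take FIRST(F') ∪ {q} = { m, q, z }.
H' -> z contributes {z}.
Union: FIRST(H') = { m, q, z }.

{ m, q, z }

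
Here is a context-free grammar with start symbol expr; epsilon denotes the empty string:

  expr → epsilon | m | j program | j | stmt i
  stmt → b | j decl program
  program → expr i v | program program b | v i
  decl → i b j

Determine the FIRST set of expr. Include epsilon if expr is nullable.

{ b, j, m, epsilon }

expr → epsilon contributes epsilon.
expr → m contributes {m}.
expr → j program contributes {j}.
expr → j contributes {j}.
From expr → stmt i: add FIRST(stmt) = { b, j }.
Union: FIRST(expr) = { b, j, m, epsilon }.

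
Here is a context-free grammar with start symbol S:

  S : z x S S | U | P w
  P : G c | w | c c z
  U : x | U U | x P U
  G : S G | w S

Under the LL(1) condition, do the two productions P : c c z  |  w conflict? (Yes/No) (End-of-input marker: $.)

No

FIRST(c c z) = { c } and FIRST(w) = { w }.
The FIRST sets are disjoint and neither alternative is nullable — no conflict.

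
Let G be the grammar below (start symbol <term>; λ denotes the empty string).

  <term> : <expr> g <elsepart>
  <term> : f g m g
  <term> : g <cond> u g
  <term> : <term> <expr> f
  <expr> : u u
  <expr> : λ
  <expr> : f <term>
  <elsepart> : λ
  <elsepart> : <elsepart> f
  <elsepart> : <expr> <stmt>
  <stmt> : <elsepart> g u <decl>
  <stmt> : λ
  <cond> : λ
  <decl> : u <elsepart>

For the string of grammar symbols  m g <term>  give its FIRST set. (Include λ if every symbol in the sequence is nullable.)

m is a terminal; add {m} and stop.

{ m }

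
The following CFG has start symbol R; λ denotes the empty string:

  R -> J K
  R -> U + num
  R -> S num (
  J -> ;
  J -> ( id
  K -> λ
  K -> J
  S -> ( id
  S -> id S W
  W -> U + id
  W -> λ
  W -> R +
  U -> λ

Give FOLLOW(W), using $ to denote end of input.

{ (, +, ;, id, num }

In S -> id S W: W is at the end, add FOLLOW(S) = { (, +, ;, id, num }.
Union: FOLLOW(W) = { (, +, ;, id, num }.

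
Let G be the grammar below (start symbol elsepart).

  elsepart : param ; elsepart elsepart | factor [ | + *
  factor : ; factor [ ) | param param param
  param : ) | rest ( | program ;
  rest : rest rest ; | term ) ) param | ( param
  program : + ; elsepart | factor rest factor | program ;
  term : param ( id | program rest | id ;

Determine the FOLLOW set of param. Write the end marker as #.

{ (, ), +, ;, [, id }

In elsepart : param ; elsepart elsepart: add FIRST(; elsepart elsepart) = { ; }.
In factor : param param param: add FIRST(param param) = { (, ), +, ;, id }.
In factor : param param param: add FIRST(param) = { (, ), +, ;, id }.
In factor : param param param: param is at the end, add FOLLOW(factor) = { (, ), +, ;, [, id }.
In rest : term ) ) param: param is at the end, add FOLLOW(rest) = { (, ), +, ;, id }.
In rest : ( param: param is at the end, add FOLLOW(rest) = { (, ), +, ;, id }.
In term : param ( id: add FIRST(( id) = { ( }.
Union: FOLLOW(param) = { (, ), +, ;, [, id }.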